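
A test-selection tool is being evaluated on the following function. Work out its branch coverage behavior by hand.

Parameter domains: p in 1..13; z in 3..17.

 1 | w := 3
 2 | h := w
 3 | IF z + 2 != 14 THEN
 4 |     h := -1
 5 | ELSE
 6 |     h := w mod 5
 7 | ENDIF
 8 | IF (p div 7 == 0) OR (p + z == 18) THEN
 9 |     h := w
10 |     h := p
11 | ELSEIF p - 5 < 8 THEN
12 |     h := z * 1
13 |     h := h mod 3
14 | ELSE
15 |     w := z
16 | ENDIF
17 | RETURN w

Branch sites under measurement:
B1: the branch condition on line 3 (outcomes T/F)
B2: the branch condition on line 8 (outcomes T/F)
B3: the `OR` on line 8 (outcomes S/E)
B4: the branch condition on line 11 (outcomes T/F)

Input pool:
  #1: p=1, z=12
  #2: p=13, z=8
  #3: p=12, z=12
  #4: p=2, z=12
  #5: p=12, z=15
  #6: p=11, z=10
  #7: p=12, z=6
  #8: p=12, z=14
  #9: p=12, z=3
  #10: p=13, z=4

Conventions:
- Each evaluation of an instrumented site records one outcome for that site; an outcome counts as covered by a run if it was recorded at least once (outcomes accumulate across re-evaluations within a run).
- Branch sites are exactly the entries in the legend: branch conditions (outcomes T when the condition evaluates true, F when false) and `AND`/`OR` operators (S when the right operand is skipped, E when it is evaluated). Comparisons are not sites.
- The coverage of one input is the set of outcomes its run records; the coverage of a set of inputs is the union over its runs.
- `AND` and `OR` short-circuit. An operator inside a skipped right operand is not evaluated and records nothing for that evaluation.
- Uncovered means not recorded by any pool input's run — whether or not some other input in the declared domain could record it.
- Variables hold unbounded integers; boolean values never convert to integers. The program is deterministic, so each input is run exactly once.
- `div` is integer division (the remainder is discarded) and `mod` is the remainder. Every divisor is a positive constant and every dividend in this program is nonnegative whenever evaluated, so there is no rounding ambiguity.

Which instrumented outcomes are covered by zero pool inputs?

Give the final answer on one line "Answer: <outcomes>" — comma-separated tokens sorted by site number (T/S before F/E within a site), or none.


#1 (p=1, z=12) -> B1->F, B3->S, B2->T; covered: B1=F, B2=T, B3=S
#2 (p=13, z=8) -> B1->T, B3->E, B2->F, B4->F; covered: B1=T, B2=F, B3=E, B4=F
#3 (p=12, z=12) -> B1->F, B3->E, B2->F, B4->T; covered: B1=F, B2=F, B3=E, B4=T
#4 (p=2, z=12) -> B1->F, B3->S, B2->T; covered: B1=F, B2=T, B3=S
#5 (p=12, z=15) -> B1->T, B3->E, B2->F, B4->T; covered: B1=T, B2=F, B3=E, B4=T
#6 (p=11, z=10) -> B1->T, B3->E, B2->F, B4->T; covered: B1=T, B2=F, B3=E, B4=T
#7 (p=12, z=6) -> B1->T, B3->E, B2->T; covered: B1=T, B2=T, B3=E
#8 (p=12, z=14) -> B1->T, B3->E, B2->F, B4->T; covered: B1=T, B2=F, B3=E, B4=T
#9 (p=12, z=3) -> B1->T, B3->E, B2->F, B4->T; covered: B1=T, B2=F, B3=E, B4=T
#10 (p=13, z=4) -> B1->T, B3->E, B2->F, B4->F; covered: B1=T, B2=F, B3=E, B4=F
union over the pool: B1=T, B1=F, B2=T, B2=F, B3=S, B3=E, B4=T, B4=F
uncovered (0 of 8): none
Answer: none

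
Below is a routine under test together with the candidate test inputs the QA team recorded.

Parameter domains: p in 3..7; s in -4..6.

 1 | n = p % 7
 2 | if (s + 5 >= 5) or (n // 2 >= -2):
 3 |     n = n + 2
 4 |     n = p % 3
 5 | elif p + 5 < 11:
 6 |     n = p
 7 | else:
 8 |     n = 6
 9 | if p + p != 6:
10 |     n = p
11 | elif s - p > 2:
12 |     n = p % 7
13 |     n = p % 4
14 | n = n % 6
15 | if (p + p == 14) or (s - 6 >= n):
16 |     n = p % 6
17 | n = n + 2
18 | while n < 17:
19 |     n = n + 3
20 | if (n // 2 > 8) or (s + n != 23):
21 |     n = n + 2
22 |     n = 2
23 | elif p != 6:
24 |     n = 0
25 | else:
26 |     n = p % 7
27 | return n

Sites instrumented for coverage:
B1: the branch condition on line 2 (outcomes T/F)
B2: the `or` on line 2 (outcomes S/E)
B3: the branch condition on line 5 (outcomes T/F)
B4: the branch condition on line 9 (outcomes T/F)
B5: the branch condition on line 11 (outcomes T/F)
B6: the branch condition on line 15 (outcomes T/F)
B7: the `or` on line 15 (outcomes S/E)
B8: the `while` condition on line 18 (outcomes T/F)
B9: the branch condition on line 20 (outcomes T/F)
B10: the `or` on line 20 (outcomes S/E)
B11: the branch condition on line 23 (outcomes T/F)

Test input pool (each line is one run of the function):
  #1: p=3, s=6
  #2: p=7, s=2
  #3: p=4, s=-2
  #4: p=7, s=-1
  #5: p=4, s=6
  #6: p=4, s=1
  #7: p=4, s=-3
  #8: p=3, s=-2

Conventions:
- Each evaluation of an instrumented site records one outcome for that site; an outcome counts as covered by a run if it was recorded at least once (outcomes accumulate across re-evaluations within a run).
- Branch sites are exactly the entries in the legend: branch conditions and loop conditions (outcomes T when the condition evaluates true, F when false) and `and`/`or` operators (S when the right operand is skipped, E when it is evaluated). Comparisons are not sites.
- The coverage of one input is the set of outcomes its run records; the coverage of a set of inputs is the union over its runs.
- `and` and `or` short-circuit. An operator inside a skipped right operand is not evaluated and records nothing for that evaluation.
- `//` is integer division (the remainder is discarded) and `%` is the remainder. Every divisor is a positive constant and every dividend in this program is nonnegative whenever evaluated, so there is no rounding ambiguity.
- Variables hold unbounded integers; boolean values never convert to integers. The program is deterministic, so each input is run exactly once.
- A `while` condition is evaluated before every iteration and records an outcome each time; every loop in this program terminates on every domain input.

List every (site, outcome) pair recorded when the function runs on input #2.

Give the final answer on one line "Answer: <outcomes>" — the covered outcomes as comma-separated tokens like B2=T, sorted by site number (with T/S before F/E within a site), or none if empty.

Running input #2 (p=7, s=2), event by event:
  B2->S, B1->T, B4->T, B7->S, B6->T, B8->T, B8->T, B8->T, B8->T, B8->T
  B8->F, B10->S, B9->T
deduplicating events, the covered set is: B1=T, B2=S, B4=T, B6=T, B7=S, B8=T, B8=F, B9=T, B10=S

Answer: B1=T, B2=S, B4=T, B6=T, B7=S, B8=T, B8=F, B9=T, B10=S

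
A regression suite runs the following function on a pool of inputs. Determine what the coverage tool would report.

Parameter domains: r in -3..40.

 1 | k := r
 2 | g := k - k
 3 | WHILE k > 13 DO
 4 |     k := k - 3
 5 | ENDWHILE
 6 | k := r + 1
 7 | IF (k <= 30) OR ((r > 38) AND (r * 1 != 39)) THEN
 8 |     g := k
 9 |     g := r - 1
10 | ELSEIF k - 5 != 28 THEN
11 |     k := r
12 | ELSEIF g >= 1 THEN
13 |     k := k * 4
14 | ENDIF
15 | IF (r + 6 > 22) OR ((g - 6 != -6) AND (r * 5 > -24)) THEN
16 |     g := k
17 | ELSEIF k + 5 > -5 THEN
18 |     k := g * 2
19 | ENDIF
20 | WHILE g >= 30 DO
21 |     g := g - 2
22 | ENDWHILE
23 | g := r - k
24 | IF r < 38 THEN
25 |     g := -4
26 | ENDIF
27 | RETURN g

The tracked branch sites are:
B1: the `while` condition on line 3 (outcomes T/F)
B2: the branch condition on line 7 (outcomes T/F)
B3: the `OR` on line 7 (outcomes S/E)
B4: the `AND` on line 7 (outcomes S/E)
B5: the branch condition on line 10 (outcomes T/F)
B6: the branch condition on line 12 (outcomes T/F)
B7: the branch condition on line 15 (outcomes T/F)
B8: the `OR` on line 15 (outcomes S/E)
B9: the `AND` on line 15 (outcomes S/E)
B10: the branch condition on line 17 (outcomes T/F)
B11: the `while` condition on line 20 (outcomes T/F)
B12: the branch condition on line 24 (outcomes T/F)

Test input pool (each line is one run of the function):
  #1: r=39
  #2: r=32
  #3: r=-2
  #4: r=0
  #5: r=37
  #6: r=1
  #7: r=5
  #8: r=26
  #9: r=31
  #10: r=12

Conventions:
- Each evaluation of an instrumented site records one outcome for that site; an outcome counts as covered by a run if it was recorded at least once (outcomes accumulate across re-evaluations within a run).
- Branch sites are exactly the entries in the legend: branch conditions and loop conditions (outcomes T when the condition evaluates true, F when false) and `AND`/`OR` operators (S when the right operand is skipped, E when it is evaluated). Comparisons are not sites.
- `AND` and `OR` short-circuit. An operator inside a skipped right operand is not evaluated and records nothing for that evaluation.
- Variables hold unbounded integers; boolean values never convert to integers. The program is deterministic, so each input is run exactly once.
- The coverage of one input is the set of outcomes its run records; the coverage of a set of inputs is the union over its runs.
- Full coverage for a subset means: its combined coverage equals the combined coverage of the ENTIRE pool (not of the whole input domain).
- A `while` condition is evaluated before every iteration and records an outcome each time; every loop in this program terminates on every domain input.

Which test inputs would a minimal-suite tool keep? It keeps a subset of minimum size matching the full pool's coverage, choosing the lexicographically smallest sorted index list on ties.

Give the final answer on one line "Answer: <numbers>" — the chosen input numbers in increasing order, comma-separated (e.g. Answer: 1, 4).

#1 (r=39) -> covered: B1=T, B1=F, B2=F, B3=E, B4=E, B5=T, B7=T, B8=S, B11=T, B11=F, B12=F
#2 (r=32) -> covered: B1=T, B1=F, B2=F, B3=E, B4=S, B5=F, B6=F, B7=T, B8=S, B11=T, B11=F, B12=T
#3 (r=-2) -> covered: B1=F, B2=T, B3=S, B7=T, B8=E, B9=E, B11=F, B12=T
#4 (r=0) -> covered: B1=F, B2=T, B3=S, B7=T, B8=E, B9=E, B11=F, B12=T
#5 (r=37) -> covered: B1=T, B1=F, B2=F, B3=E, B4=S, B5=T, B7=T, B8=S, B11=T, B11=F, B12=T
#6 (r=1) -> covered: B1=F, B2=T, B3=S, B7=F, B8=E, B9=S, B10=T, B11=F, B12=T
#7 (r=5) -> covered: B1=F, B2=T, B3=S, B7=T, B8=E, B9=E, B11=F, B12=T
#8 (r=26) -> covered: B1=T, B1=F, B2=T, B3=S, B7=T, B8=S, B11=F, B12=T
#9 (r=31) -> covered: B1=T, B1=F, B2=F, B3=E, B4=S, B5=T, B7=T, B8=S, B11=T, B11=F, B12=T
#10 (r=12) -> covered: B1=F, B2=T, B3=S, B7=T, B8=E, B9=E, B11=F, B12=T
union over all inputs: B1=T, B1=F, B2=T, B2=F, B3=S, B3=E, B4=S, B4=E, B5=T, B5=F, B6=F, B7=T, B7=F, B8=S, B8=E, B9=S, B9=E, B10=T, B11=T, B11=F, B12=T, B12=F (22 outcomes)
size 1 is not enough: best union over all size-1 subsets is 12/22
size 2 is not enough: best union over all size-2 subsets is 18/22
size 3 is not enough: best union over all size-3 subsets is 21/22
size 4: inputs {1, 2, 3, 6} cover all 22 outcomes, and no lexicographically smaller subset of this size does

Answer: 1, 2, 3, 6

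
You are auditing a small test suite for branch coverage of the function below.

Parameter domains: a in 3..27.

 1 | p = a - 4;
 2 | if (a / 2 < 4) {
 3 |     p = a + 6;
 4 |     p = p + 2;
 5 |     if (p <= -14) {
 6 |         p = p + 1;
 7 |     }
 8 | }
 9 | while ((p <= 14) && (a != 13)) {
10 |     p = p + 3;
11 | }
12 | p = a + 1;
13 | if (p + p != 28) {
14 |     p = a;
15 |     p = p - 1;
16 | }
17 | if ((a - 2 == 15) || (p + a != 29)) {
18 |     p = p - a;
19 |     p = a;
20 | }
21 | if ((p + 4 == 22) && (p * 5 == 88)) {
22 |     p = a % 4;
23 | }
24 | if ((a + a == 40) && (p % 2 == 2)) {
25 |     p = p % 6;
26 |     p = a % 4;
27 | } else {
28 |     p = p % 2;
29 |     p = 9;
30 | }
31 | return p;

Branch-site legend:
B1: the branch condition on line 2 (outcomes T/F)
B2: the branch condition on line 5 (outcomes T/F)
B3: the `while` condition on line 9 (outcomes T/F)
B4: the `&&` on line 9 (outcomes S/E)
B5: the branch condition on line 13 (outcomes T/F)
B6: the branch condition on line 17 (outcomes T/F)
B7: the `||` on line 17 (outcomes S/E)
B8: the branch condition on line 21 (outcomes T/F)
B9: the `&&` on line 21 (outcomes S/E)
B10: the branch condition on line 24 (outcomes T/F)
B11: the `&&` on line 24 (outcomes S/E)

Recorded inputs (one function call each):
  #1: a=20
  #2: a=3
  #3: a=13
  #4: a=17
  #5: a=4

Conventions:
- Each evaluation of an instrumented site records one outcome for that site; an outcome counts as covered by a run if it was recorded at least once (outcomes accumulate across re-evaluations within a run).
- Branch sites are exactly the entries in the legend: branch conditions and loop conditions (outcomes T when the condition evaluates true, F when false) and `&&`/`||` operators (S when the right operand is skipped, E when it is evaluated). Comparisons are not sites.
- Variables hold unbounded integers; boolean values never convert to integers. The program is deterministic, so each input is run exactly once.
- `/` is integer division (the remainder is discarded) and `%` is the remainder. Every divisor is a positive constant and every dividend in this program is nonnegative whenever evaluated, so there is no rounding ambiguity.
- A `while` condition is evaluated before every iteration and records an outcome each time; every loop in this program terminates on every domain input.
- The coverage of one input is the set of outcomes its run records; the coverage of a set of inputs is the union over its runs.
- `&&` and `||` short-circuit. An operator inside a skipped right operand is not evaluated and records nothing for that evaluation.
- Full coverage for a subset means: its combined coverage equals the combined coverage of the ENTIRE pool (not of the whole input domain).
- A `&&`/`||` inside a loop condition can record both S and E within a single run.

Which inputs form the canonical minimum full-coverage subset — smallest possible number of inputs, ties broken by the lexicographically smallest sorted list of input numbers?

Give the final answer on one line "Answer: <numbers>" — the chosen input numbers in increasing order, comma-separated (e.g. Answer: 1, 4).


test 1 (a=20) fires B1->F, B4->S, B3->F, B5->T, B7->E, B6->T, B9->S, B8->F, B11->E, B10->F; hits B1=F, B3=F, B4=S, B5=T, B6=T, B7=E, B8=F, B9=S, B10=F, B11=E
test 2 (a=3) fires B1->T, B2->F, B4->E, B3->T, B4->E, B3->T, B4->S, B3->F, B5->T, B7->E, B6->T, B9->S, B8->F, B11->S, ...; hits B1=T, B2=F, B3=T, B3=F, B4=S, B4=E, B5=T, B6=T, B7=E, B8=F, B9=S, B10=F, B11=S
test 3 (a=13) fires B1->F, B4->E, B3->F, B5->F, B7->E, B6->T, B9->S, B8->F, B11->S, B10->F; hits B1=F, B3=F, B4=E, B5=F, B6=T, B7=E, B8=F, B9=S, B10=F, B11=S
test 4 (a=17) fires B1->F, B4->E, B3->T, B4->S, B3->F, B5->T, B7->S, B6->T, B9->S, B8->F, B11->S, B10->F; hits B1=F, B3=T, B3=F, B4=S, B4=E, B5=T, B6=T, B7=S, B8=F, B9=S, B10=F, B11=S
test 5 (a=4) fires B1->T, B2->F, B4->E, B3->T, B4->S, B3->F, B5->T, B7->E, B6->T, B9->S, B8->F, B11->S, B10->F; hits B1=T, B2=F, B3=T, B3=F, B4=S, B4=E, B5=T, B6=T, B7=E, B8=F, B9=S, B10=F, B11=S
union over all inputs: B1=T, B1=F, B2=F, B3=T, B3=F, B4=S, B4=E, B5=T, B5=F, B6=T, B7=S, B7=E, B8=F, B9=S, B10=F, B11=S, B11=E (17 outcomes)
every size-1 subset falls short of the 17 outcomes (best: 13/17)
every size-2 subset falls short of the 17 outcomes (best: 15/17)
every size-3 subset falls short of the 17 outcomes (best: 16/17)
inputs {1, 2, 3, 4} (size 4) cover everything; no size-4 subset with a lexicographically smaller index list covers all 17
Answer: 1, 2, 3, 4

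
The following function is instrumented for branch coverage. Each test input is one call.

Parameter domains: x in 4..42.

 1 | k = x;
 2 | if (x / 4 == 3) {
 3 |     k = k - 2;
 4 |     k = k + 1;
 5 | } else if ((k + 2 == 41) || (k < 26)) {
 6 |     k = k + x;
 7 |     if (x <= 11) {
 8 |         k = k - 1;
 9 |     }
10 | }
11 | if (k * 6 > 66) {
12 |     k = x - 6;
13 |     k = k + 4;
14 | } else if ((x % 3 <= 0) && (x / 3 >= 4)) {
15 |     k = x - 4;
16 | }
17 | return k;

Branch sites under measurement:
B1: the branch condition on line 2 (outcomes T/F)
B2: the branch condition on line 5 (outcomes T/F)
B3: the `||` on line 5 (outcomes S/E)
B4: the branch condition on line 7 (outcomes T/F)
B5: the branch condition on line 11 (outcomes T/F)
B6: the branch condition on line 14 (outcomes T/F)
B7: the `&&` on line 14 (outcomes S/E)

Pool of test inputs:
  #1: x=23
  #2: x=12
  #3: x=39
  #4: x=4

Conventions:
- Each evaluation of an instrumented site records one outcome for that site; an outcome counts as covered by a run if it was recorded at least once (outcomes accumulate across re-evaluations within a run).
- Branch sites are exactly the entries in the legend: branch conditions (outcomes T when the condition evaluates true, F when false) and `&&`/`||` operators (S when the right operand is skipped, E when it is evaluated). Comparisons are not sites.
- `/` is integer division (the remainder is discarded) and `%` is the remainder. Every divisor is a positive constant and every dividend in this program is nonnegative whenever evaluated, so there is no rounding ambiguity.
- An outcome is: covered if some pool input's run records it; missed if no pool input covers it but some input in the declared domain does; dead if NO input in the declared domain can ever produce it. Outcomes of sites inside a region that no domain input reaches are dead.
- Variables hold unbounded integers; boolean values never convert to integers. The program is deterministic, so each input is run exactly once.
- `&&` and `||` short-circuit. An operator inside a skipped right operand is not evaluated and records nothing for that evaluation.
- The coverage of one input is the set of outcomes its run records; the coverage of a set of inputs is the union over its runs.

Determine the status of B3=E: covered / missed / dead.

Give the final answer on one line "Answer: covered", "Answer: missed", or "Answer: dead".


B3=E is recorded by pool input(s) 1, 4 -> covered
Answer: covered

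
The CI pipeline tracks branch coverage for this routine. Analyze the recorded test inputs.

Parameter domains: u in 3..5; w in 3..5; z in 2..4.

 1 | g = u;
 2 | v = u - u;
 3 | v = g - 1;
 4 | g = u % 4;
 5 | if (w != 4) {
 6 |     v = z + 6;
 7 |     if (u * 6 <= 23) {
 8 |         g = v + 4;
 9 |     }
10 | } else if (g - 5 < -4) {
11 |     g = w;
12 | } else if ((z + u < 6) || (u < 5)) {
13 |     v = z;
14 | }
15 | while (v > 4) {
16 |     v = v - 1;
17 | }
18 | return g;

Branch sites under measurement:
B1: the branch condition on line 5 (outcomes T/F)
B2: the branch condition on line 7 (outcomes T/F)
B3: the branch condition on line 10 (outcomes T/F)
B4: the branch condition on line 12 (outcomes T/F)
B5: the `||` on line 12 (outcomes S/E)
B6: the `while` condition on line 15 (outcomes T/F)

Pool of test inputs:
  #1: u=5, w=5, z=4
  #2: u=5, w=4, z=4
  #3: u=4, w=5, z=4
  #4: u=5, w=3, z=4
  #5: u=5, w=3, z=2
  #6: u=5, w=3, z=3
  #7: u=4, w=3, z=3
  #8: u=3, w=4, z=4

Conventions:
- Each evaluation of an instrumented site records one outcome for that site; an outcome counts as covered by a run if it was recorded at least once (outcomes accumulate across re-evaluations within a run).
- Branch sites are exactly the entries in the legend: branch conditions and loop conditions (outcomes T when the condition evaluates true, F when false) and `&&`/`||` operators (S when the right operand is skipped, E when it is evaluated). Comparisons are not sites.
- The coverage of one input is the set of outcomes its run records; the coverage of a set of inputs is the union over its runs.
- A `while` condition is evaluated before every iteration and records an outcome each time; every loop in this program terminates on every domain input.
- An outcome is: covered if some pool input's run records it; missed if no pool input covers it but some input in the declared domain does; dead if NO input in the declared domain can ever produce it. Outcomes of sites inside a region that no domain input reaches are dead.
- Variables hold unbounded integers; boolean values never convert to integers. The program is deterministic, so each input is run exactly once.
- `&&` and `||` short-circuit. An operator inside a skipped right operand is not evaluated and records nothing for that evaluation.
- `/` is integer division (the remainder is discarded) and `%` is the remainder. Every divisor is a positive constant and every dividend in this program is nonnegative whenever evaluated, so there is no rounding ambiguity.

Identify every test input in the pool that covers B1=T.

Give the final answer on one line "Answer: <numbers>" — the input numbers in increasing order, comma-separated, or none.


input #1 (u=5, w=5, z=4): hits B1=T
input #2 (u=5, w=4, z=4): never hits B1=T
input #3 (u=4, w=5, z=4): hits B1=T
input #4 (u=5, w=3, z=4): hits B1=T
input #5 (u=5, w=3, z=2): hits B1=T
input #6 (u=5, w=3, z=3): hits B1=T
input #7 (u=4, w=3, z=3): hits B1=T
input #8 (u=3, w=4, z=4): never hits B1=T
Answer: 1, 3, 4, 5, 6, 7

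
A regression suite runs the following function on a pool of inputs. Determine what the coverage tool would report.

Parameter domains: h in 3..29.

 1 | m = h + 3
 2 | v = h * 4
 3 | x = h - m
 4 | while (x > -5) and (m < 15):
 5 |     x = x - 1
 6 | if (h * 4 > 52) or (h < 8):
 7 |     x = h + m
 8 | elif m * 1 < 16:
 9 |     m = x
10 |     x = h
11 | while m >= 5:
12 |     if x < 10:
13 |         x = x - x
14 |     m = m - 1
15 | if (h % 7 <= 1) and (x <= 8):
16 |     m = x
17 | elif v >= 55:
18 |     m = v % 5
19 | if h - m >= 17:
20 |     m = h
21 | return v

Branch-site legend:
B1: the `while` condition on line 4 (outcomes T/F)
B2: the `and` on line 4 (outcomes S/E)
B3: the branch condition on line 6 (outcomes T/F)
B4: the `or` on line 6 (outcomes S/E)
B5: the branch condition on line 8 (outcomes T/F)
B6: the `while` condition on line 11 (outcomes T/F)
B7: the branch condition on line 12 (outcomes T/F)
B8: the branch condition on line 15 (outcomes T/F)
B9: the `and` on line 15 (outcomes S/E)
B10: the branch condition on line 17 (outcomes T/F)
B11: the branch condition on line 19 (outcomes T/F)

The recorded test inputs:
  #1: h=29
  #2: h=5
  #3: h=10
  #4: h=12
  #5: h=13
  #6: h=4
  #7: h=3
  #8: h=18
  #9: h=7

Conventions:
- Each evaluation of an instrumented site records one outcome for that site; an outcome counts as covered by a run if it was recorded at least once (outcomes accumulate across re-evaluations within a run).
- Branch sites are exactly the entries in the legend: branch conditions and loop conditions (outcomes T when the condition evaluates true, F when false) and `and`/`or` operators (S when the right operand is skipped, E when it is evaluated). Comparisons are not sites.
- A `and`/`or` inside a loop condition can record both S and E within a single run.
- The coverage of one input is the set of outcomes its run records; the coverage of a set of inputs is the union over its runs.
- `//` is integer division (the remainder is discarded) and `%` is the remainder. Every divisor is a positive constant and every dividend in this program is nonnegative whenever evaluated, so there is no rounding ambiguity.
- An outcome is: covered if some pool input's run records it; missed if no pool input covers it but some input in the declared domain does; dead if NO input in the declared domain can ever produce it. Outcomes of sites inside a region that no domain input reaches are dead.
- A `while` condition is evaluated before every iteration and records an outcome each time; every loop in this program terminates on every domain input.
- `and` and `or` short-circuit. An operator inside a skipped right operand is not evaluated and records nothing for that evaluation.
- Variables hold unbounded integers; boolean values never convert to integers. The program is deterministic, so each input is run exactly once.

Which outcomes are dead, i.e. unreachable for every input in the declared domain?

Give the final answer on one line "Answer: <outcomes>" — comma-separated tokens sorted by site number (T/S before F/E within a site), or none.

running all 27 domain inputs and tallying outcomes:
  reachable outcomes have witnesses, e.g. B1=T (e.g. h=3), B1=F (e.g. h=3), B2=S (e.g. h=3), B2=E (e.g. h=3)

Answer: none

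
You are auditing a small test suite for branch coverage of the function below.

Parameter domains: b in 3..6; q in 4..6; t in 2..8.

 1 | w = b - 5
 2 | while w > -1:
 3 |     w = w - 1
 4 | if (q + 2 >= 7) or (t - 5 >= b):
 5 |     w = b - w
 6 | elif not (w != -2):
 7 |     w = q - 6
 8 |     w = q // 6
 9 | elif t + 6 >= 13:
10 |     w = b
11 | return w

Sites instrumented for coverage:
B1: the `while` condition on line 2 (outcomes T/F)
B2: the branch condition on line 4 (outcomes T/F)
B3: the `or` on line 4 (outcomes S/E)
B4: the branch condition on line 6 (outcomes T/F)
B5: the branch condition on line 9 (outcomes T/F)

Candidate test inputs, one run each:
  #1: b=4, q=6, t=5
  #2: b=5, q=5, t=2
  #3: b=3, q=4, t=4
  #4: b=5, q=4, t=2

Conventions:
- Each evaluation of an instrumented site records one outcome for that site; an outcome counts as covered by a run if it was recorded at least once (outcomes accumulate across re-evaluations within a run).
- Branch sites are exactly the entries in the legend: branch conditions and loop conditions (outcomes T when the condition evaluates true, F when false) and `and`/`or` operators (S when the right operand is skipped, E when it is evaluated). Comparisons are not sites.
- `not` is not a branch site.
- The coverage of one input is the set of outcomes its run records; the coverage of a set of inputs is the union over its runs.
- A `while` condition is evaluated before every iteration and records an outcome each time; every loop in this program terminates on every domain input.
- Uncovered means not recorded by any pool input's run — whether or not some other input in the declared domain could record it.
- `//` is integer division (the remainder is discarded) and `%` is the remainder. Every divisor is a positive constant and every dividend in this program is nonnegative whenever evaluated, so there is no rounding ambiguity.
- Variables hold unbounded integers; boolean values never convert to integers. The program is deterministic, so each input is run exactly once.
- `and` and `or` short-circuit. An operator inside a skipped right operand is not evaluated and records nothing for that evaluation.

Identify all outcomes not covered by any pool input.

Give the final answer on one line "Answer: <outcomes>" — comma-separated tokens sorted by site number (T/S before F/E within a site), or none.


#1 (b=4, q=6, t=5) -> B1->F, B3->S, B2->T; covered: B1=F, B2=T, B3=S
#2 (b=5, q=5, t=2) -> B1->T, B1->F, B3->S, B2->T; covered: B1=T, B1=F, B2=T, B3=S
#3 (b=3, q=4, t=4) -> B1->F, B3->E, B2->F, B4->T; covered: B1=F, B2=F, B3=E, B4=T
#4 (b=5, q=4, t=2) -> B1->T, B1->F, B3->E, B2->F, B4->F, B5->F; covered: B1=T, B1=F, B2=F, B3=E, B4=F, B5=F
union over the pool: B1=T, B1=F, B2=T, B2=F, B3=S, B3=E, B4=T, B4=F, B5=F
uncovered (1 of 10): B5=T
Answer: B5=T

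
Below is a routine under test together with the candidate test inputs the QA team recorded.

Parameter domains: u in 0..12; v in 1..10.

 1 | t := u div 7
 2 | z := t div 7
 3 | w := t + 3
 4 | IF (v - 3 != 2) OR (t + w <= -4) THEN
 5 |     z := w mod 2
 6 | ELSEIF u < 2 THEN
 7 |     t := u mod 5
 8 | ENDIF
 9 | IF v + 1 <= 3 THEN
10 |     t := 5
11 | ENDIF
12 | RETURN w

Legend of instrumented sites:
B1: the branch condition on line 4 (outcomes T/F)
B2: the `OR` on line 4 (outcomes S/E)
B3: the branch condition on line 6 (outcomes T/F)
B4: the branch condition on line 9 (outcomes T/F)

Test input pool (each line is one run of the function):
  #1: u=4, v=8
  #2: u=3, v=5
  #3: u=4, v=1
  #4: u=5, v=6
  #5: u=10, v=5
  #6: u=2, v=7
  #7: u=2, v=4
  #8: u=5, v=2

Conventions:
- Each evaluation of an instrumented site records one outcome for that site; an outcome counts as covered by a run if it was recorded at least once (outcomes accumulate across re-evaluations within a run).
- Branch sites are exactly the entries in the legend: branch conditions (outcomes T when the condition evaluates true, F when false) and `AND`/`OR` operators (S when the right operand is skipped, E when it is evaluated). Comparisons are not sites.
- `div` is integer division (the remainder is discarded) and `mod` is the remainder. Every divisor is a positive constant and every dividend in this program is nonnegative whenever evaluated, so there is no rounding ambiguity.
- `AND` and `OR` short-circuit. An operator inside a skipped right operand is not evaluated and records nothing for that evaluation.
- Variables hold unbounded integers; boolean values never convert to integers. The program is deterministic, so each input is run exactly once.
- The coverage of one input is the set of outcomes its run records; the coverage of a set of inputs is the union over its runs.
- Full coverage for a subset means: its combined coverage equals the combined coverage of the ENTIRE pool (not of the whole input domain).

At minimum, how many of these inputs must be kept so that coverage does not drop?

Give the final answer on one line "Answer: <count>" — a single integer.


input #1, u=4, v=8: events B2->S, B1->T, B4->F; outcomes B1=T, B2=S, B4=F
input #2, u=3, v=5: events B2->E, B1->F, B3->F, B4->F; outcomes B1=F, B2=E, B3=F, B4=F
input #3, u=4, v=1: events B2->S, B1->T, B4->T; outcomes B1=T, B2=S, B4=T
input #4, u=5, v=6: events B2->S, B1->T, B4->F; outcomes B1=T, B2=S, B4=F
input #5, u=10, v=5: events B2->E, B1->F, B3->F, B4->F; outcomes B1=F, B2=E, B3=F, B4=F
input #6, u=2, v=7: events B2->S, B1->T, B4->F; outcomes B1=T, B2=S, B4=F
input #7, u=2, v=4: events B2->S, B1->T, B4->F; outcomes B1=T, B2=S, B4=F
input #8, u=5, v=2: events B2->S, B1->T, B4->T; outcomes B1=T, B2=S, B4=T
union over all inputs: B1=T, B1=F, B2=S, B2=E, B3=F, B4=T, B4=F (7 outcomes)
checked all size-1 subsets: none covers 7 outcomes (max 4/7)
at size 2, {2, 3} reaches all 7 outcomes; every lexicographically earlier size-2 subset fails
Answer: 2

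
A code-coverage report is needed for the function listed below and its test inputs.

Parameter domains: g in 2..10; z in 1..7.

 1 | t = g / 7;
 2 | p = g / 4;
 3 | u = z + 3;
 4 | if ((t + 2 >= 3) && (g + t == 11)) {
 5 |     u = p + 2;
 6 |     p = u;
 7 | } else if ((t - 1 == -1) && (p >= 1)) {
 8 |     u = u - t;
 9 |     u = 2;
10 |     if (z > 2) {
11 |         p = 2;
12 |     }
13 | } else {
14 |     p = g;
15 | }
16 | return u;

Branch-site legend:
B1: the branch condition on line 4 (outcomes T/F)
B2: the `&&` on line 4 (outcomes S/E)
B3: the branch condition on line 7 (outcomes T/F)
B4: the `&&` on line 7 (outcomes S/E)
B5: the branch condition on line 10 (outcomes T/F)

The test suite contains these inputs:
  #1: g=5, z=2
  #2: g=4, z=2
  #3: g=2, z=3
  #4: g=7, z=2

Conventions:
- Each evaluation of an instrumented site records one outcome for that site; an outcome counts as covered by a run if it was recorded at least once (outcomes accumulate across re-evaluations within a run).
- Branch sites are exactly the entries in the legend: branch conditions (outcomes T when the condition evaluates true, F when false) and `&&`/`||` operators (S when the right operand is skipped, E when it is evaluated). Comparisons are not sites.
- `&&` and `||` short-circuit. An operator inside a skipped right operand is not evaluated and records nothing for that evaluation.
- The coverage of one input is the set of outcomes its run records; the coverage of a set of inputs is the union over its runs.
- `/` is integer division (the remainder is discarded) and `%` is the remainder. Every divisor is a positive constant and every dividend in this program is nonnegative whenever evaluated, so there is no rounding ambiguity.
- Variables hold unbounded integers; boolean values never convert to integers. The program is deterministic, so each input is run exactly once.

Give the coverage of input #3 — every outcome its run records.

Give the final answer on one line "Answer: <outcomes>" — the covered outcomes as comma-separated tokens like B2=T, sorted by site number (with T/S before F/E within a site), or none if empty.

Running input #3 (g=2, z=3), event by event:
  B2->S, B1->F, B4->E, B3->F
distinct outcomes covered: B1=F, B2=S, B3=F, B4=E

Answer: B1=F, B2=S, B3=F, B4=E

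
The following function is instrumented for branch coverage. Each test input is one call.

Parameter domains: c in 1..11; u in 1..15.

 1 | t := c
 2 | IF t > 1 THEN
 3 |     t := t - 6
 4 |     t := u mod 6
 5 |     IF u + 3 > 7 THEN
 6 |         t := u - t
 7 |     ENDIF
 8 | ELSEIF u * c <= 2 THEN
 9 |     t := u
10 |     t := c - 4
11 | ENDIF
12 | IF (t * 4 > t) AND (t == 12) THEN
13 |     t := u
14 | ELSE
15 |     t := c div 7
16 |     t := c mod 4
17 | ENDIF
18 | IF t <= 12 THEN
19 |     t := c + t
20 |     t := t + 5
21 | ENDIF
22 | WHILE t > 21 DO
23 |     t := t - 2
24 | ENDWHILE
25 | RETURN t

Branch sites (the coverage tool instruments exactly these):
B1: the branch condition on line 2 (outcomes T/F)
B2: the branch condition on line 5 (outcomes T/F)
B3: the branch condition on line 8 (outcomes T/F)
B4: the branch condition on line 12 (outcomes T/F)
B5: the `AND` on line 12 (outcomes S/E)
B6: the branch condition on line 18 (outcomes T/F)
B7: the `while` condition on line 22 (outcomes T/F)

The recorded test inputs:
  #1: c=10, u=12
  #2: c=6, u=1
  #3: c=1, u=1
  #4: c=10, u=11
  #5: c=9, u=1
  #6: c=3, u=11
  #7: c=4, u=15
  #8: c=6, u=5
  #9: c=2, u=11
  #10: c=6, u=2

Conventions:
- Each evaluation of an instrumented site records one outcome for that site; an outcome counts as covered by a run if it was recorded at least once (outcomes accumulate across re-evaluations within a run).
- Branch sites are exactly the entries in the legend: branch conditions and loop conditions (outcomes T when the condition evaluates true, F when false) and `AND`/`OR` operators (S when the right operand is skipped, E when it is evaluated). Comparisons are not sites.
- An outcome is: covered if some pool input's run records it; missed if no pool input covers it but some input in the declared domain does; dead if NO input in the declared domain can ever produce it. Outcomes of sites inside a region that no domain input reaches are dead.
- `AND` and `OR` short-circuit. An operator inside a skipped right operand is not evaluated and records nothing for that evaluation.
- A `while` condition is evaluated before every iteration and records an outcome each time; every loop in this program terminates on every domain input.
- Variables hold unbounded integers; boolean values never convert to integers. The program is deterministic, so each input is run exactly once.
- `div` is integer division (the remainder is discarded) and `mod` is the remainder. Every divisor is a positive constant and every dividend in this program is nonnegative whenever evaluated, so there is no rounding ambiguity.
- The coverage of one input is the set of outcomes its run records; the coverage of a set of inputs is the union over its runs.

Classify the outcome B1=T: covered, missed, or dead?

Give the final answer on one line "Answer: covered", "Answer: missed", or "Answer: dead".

B1=T is recorded by pool input(s) 1, 2, 4, 5, 6, 7, 8, 9, 10 -> covered

Answer: covered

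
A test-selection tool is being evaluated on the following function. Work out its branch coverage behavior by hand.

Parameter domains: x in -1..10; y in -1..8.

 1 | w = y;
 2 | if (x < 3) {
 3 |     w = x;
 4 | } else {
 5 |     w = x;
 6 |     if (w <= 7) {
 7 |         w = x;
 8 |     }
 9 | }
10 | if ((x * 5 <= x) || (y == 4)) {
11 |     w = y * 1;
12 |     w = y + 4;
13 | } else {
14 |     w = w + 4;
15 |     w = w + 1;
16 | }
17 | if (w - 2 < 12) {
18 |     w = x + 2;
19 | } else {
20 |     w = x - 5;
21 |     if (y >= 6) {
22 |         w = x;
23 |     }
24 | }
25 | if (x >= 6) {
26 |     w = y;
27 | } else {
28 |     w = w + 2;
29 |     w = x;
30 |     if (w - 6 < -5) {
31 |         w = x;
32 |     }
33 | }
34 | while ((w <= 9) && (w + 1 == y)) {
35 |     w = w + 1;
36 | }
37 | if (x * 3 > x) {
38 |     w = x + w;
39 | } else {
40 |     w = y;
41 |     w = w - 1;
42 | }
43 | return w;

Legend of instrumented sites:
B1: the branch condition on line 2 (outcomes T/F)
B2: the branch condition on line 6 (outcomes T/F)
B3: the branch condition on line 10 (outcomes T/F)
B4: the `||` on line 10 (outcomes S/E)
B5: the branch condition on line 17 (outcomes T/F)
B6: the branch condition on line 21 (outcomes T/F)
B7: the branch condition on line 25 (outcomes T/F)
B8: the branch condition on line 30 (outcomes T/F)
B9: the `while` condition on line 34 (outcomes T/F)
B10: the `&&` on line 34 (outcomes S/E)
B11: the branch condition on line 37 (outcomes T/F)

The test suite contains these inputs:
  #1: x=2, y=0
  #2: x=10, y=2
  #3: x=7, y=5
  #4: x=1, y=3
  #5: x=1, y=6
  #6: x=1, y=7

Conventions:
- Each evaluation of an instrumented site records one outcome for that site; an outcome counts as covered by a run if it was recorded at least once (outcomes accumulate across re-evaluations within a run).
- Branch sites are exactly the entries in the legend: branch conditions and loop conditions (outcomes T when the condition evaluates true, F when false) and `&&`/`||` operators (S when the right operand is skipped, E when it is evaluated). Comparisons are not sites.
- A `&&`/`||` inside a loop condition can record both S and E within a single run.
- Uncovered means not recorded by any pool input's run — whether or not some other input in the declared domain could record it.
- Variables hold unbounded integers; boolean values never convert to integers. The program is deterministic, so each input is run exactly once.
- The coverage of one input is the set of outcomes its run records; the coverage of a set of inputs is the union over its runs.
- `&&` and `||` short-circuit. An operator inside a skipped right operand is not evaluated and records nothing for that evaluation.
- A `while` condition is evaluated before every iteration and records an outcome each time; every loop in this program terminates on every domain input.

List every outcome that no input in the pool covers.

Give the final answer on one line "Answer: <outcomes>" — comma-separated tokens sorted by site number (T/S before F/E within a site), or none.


input #1 (x=2, y=0): events B1->T, B4->E, B3->F, B5->T, B7->F, B8->F, B10->E, B9->F, B11->T; covers B1=T, B3=F, B4=E, B5=T, B7=F, B8=F, B9=F, B10=E, B11=T
input #2 (x=10, y=2): events B1->F, B2->F, B4->E, B3->F, B5->F, B6->F, B7->T, B10->E, B9->F, B11->T; covers B1=F, B2=F, B3=F, B4=E, B5=F, B6=F, B7=T, B9=F, B10=E, B11=T
input #3 (x=7, y=5): events B1->F, B2->T, B4->E, B3->F, B5->T, B7->T, B10->E, B9->F, B11->T; covers B1=F, B2=T, B3=F, B4=E, B5=T, B7=T, B9=F, B10=E, B11=T
input #4 (x=1, y=3): events B1->T, B4->E, B3->F, B5->T, B7->F, B8->F, B10->E, B9->F, B11->T; covers B1=T, B3=F, B4=E, B5=T, B7=F, B8=F, B9=F, B10=E, B11=T
input #5 (x=1, y=6): events B1->T, B4->E, B3->F, B5->T, B7->F, B8->F, B10->E, B9->F, B11->T; covers B1=T, B3=F, B4=E, B5=T, B7=F, B8=F, B9=F, B10=E, B11=T
input #6 (x=1, y=7): events B1->T, B4->E, B3->F, B5->T, B7->F, B8->F, B10->E, B9->F, B11->T; covers B1=T, B3=F, B4=E, B5=T, B7=F, B8=F, B9=F, B10=E, B11=T
union over the pool: B1=T, B1=F, B2=T, B2=F, B3=F, B4=E, B5=T, B5=F, B6=F, B7=T, B7=F, B8=F, B9=F, B10=E, B11=T
uncovered (7 of 22): B3=T, B4=S, B6=T, B8=T, B9=T, B10=S, B11=F
Answer: B3=T, B4=S, B6=T, B8=T, B9=T, B10=S, B11=F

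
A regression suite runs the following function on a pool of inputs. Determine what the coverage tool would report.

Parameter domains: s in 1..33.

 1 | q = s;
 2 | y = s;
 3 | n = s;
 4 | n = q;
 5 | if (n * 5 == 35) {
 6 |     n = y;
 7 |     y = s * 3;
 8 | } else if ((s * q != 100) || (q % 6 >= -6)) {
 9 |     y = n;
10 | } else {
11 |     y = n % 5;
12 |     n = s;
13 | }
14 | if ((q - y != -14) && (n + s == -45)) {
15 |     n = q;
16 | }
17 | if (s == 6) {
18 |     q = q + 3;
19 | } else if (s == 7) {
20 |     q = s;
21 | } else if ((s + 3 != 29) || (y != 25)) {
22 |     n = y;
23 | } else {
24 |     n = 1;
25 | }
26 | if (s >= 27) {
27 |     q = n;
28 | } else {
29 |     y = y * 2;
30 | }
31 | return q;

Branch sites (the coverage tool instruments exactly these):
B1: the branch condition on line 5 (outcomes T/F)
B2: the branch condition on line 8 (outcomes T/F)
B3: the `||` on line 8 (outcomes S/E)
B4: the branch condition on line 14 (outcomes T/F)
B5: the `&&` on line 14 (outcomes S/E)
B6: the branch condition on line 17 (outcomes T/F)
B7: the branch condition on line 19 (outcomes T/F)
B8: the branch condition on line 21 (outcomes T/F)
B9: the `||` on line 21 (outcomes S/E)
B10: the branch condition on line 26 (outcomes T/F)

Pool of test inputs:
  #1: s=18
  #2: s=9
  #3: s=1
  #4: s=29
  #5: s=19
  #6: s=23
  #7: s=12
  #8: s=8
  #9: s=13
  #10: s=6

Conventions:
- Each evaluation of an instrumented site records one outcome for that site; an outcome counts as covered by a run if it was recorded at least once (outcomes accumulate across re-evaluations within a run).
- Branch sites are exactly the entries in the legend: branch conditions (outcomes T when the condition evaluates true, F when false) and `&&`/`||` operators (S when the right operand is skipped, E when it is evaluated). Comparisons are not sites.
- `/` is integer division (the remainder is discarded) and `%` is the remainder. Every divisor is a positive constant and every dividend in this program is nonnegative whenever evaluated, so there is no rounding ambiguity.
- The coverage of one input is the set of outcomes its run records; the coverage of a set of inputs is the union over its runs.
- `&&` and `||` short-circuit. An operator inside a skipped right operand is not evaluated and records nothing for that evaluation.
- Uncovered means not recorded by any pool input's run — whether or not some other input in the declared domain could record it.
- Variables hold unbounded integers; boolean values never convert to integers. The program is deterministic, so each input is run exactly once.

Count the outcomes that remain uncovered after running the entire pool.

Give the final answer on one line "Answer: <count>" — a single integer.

test 1 (s=18) fires B1->F, B3->S, B2->T, B5->E, B4->F, B6->F, B7->F, B9->S, B8->T, B10->F; hits B1=F, B2=T, B3=S, B4=F, B5=E, B6=F, B7=F, B8=T, B9=S, B10=F
test 2 (s=9) fires B1->F, B3->S, B2->T, B5->E, B4->F, B6->F, B7->F, B9->S, B8->T, B10->F; hits B1=F, B2=T, B3=S, B4=F, B5=E, B6=F, B7=F, B8=T, B9=S, B10=F
test 3 (s=1) fires B1->F, B3->S, B2->T, B5->E, B4->F, B6->F, B7->F, B9->S, B8->T, B10->F; hits B1=F, B2=T, B3=S, B4=F, B5=E, B6=F, B7=F, B8=T, B9=S, B10=F
test 4 (s=29) fires B1->F, B3->S, B2->T, B5->E, B4->F, B6->F, B7->F, B9->S, B8->T, B10->T; hits B1=F, B2=T, B3=S, B4=F, B5=E, B6=F, B7=F, B8=T, B9=S, B10=T
test 5 (s=19) fires B1->F, B3->S, B2->T, B5->E, B4->F, B6->F, B7->F, B9->S, B8->T, B10->F; hits B1=F, B2=T, B3=S, B4=F, B5=E, B6=F, B7=F, B8=T, B9=S, B10=F
test 6 (s=23) fires B1->F, B3->S, B2->T, B5->E, B4->F, B6->F, B7->F, B9->S, B8->T, B10->F; hits B1=F, B2=T, B3=S, B4=F, B5=E, B6=F, B7=F, B8=T, B9=S, B10=F
test 7 (s=12) fires B1->F, B3->S, B2->T, B5->E, B4->F, B6->F, B7->F, B9->S, B8->T, B10->F; hits B1=F, B2=T, B3=S, B4=F, B5=E, B6=F, B7=F, B8=T, B9=S, B10=F
test 8 (s=8) fires B1->F, B3->S, B2->T, B5->E, B4->F, B6->F, B7->F, B9->S, B8->T, B10->F; hits B1=F, B2=T, B3=S, B4=F, B5=E, B6=F, B7=F, B8=T, B9=S, B10=F
test 9 (s=13) fires B1->F, B3->S, B2->T, B5->E, B4->F, B6->F, B7->F, B9->S, B8->T, B10->F; hits B1=F, B2=T, B3=S, B4=F, B5=E, B6=F, B7=F, B8=T, B9=S, B10=F
test 10 (s=6) fires B1->F, B3->S, B2->T, B5->E, B4->F, B6->T, B10->F; hits B1=F, B2=T, B3=S, B4=F, B5=E, B6=T, B10=F
union over the pool: B1=F, B2=T, B3=S, B4=F, B5=E, B6=T, B6=F, B7=F, B8=T, B9=S, B10=T, B10=F
uncovered (8 of 20): B1=T, B2=F, B3=E, B4=T, B5=S, B7=T, B8=F, B9=E

Answer: 8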